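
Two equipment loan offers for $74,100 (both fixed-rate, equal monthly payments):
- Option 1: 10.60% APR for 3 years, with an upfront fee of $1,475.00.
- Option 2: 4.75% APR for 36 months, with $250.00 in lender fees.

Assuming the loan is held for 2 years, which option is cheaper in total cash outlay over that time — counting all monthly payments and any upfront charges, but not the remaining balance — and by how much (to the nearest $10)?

Option 2 by $6,010

Option 1: at 10.60% the monthly rate is 0.0088333, so the payment is 74,100 × 0.0088333 / (1 − 1.0088333^−36) = $2,411.93.
Option 2: monthly rate = 4.75%/12 = 0.0039583; payment = 74,100 × 0.0039583 / (1 − (1+0.0039583)^−36) = $2,212.54.
Over 24 months: Option 1 costs 24 × $2,411.93 + $1,475.00 = $59,361.32; Option 2 costs 24 × $2,212.54 + $250.00 = $53,350.96.
Option 2 is cheaper by $59,361.32 − $53,350.96 = $6,010.36.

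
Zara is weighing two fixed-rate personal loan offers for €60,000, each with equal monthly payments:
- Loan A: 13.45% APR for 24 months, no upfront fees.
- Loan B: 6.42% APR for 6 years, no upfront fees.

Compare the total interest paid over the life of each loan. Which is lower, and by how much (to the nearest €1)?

Loan A: at 13.45% the monthly rate is 0.0112083, so the payment is 60,000 × 0.0112083 / (1 − 1.0112083^−24) = €2,865.21.
Total interest on Loan A = 24 × €2,865.21 − €60,000 = €8,765.04.
Loan B: at 6.42% the monthly rate is 0.0053500, so the payment is 60,000 × 0.0053500 / (1 − 1.0053500^−72) = €1,006.31.
Total interest on Loan B = 72 × €1,006.31 − €60,000 = €12,454.32.
Loan A is lower by €3,689.28.

Loan A by €3,689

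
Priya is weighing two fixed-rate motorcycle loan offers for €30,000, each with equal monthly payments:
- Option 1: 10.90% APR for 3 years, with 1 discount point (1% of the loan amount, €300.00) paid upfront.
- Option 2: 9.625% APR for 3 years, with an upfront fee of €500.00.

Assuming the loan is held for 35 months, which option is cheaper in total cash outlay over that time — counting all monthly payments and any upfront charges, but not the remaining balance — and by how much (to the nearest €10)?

Option 1: at 10.90% the monthly rate is 0.0090833, so the payment is 30,000 × 0.0090833 / (1 − 1.0090833^−36) = €980.74.
Option 2: at 9.625% the monthly rate is 0.0080208, so the payment is 30,000 × 0.0080208 / (1 − 1.0080208^−36) = €962.74.
Over 35 months: Option 1 costs 35 × €980.74 + €300.00 = €34,625.90; Option 2 costs 35 × €962.74 + €500.00 = €34,195.90.
Option 2 is cheaper by €34,625.90 − €34,195.90 = €430.00.

Option 2 by €430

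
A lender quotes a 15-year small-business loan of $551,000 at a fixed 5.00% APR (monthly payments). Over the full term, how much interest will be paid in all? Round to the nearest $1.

$233,309

Monthly rate = 5%/12 = 0.0041667; payment = 551,000 × 0.0041667 / (1 − (1+0.0041667)^−180) = $4,357.27.
Total paid = 180 × $4,357.27 = $784,308.60; interest = $784,308.60 − $551,000 = $233,308.60.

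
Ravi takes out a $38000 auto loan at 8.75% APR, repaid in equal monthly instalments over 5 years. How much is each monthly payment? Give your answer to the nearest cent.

$784.21

At 8.75% the monthly rate is 0.0072917, so the payment is 38,000 × 0.0072917 / (1 − 1.0072917^−60) = $784.21.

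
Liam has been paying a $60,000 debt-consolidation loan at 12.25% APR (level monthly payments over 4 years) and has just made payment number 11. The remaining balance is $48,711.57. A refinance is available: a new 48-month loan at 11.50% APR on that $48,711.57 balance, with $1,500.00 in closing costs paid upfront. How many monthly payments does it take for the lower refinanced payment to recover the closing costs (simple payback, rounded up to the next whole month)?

Current payment = 60,000 × 12.25%/12 / (1 − (1+0.0102083)^−48) = $1,587.41.
Refinanced payment = 48,711.57 × 0.0095833 / (1 − (1+0.0095833)^−48) = $1,270.84.
Monthly savings = $1,587.41 − $1,270.84 = $316.57.
Break-even = $1,500.00 / $316.57 = 4.74 → 5 months.

5 months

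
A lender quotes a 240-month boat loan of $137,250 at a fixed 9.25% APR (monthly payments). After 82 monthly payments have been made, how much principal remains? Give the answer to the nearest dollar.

With monthly rate i = 9.25%/12 = 0.0077083, the balance after k of n payments is P · [(1+i)^n − (1+i)^k] / [(1+i)^n − 1].
(1+0.0077083)^240 = 6.31486402 and (1+0.0077083)^82 = 1.87697160, so the balance is 137,250 × (6.31486402 − 1.87697160) / (6.31486402 − 1) = $114,603.26.

$114,603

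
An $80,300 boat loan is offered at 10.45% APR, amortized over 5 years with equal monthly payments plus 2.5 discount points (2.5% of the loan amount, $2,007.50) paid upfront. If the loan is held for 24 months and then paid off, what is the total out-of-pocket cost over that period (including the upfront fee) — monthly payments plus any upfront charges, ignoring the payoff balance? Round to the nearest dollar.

$43,383

At 10.45% the monthly rate is 0.0087083, so the payment is 80,300 × 0.0087083 / (1 − 1.0087083^−60) = $1,723.97.
Total outlay = 24 × $1,723.97 + $2,007.50 = $43,382.78.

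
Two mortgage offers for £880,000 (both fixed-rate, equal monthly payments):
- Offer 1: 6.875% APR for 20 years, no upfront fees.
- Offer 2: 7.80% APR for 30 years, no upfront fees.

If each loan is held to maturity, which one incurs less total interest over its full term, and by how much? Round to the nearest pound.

Offer 1: at 6.875% the monthly rate is 0.0057292, so the payment is 880,000 × 0.0057292 / (1 − 1.0057292^−240) = £6,756.76.
Total interest on Offer 1 = 240 × £6,756.76 − £880,000 = £741,622.40.
Offer 2: monthly rate = 7.8%/12 = 0.0065000; payment = 880,000 × 0.0065000 / (1 − (1+0.0065000)^−360) = £6,334.86.
Total interest on Offer 2 = 360 × £6,334.86 − £880,000 = £1,400,549.60.
Offer 1 is lower by £658,927.20.

Offer 1 by £658,927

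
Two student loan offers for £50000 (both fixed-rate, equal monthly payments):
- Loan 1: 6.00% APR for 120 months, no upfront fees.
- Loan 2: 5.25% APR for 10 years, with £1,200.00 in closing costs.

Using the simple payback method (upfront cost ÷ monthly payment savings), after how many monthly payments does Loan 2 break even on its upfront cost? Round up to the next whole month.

65 months

Loan 1: at 6.00% the monthly rate is 0.0050000, so the payment is 50,000 × 0.0050000 / (1 − 1.0050000^−120) = £555.10.
Loan 2: monthly rate = 5.25%/12 = 0.0043750; payment = 50,000 × 0.0043750 / (1 − (1+0.0043750)^−120) = £536.46.
Monthly savings = £555.10 − £536.46 = £18.64.
Break-even = £1,200.00 / £18.64 = 64.38 → 65 months.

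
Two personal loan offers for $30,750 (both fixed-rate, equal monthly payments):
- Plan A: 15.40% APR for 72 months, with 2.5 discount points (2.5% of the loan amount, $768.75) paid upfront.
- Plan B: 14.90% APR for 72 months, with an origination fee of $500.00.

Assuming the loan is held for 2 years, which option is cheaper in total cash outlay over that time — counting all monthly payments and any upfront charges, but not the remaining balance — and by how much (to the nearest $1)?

Plan A: monthly rate = 15.4%/12 = 0.0128333; payment = 30,750 × 0.0128333 / (1 − (1+0.0128333)^−72) = $656.91.
Plan B: at 14.90% the monthly rate is 0.0124167, so the payment is 30,750 × 0.0124167 / (1 − 1.0124167^−72) = $648.54.
Over 24 months: Plan A costs 24 × $656.91 + $768.75 = $16,534.59; Plan B costs 24 × $648.54 + $500.00 = $16,064.96.
Plan B is cheaper by $16,534.59 − $16,064.96 = $469.63.

Plan B by $470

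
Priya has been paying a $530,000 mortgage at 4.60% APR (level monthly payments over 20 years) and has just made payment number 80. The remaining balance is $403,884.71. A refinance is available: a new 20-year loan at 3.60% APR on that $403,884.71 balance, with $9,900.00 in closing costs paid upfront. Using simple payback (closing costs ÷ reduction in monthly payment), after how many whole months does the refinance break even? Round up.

Current payment = 530,000 × 4.6%/12 / (1 − (1+0.0038333)^−240) = $3,381.72.
Refinanced payment = 403,884.71 × 0.0030000 / (1 − (1+0.0030000)^−240) = $2,363.18.
Monthly savings = $3,381.72 − $2,363.18 = $1,018.54.
Break-even = $9,900.00 / $1,018.54 = 9.72 → 10 months.

10 months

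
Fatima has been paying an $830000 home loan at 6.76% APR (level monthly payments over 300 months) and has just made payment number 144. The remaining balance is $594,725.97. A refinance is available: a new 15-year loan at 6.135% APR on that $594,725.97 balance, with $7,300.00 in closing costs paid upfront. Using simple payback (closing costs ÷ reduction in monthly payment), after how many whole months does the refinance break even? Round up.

Current payment = 830,000 × 6.76%/12 / (1 − (1+0.0056333)^−300) = $5,739.81.
Refinanced payment = 594,725.97 × 0.0051125 / (1 − (1+0.0051125)^−180) = $5,062.12.
Monthly savings = $5,739.81 − $5,062.12 = $677.69.
Break-even = $7,300.00 / $677.69 = 10.77 → 11 months.

11 months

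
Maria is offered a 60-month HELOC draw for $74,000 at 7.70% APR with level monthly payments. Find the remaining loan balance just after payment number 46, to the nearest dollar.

$19,888

With monthly rate i = 7.7%/12 = 0.0064167, the balance after k of n payments is P · [(1+i)^n − (1+i)^k] / [(1+i)^n − 1].
(1+0.0064167)^60 = 1.46780788 and (1+0.0064167)^46 = 1.34208410, so the balance is 74,000 × (1.46780788 − 1.34208410) / (1.46780788 − 1) = $19,887.57.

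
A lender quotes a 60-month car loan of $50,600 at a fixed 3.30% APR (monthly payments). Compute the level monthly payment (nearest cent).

Monthly rate = 3.3%/12 = 0.0027500; payment = 50,600 × 0.0027500 / (1 − (1+0.0027500)^−60) = $915.98.

$915.98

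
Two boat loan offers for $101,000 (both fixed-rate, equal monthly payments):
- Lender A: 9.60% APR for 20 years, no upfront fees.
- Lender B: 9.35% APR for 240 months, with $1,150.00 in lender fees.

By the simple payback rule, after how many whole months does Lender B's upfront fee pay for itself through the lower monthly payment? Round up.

Lender A: monthly rate = 9.6%/12 = 0.0080000; payment = 101,000 × 0.0080000 / (1 − (1+0.0080000)^−240) = $948.06.
Lender B: at 9.35% the monthly rate is 0.0077917, so the payment is 101,000 × 0.0077917 / (1 − 1.0077917^−240) = $931.58.
Monthly savings = $948.06 − $931.58 = $16.48.
Break-even = $1,150.00 / $16.48 = 69.78 → 70 months.

70 months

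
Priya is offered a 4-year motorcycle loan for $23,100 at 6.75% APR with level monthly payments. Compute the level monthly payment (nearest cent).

$550.48

At 6.75% the monthly rate is 0.0056250, so the payment is 23,100 × 0.0056250 / (1 − 1.0056250^−48) = $550.48.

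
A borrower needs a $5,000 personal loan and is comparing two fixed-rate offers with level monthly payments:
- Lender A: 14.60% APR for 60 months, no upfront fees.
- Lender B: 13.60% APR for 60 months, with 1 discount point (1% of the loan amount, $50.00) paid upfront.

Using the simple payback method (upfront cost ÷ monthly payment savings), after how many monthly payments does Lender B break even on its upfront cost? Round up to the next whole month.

20 months

Lender A: monthly rate = 14.6%/12 = 0.0121667; payment = 5,000 × 0.0121667 / (1 − (1+0.0121667)^−60) = $117.90.
Lender B: at 13.60% the monthly rate is 0.0113333, so the payment is 5,000 × 0.0113333 / (1 − 1.0113333^−60) = $115.31.
Monthly savings = $117.90 − $115.31 = $2.59.
Break-even = $50.00 / $2.59 = 19.31 → 20 months.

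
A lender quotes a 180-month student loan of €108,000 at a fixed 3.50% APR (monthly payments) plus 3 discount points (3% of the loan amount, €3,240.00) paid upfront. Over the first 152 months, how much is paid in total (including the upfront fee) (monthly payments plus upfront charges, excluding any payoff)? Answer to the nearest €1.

Monthly rate = 3.5%/12 = 0.0029167; payment = 108,000 × 0.0029167 / (1 − (1+0.0029167)^−180) = €772.07.
Total outlay = 152 × €772.07 + €3,240.00 = €120,594.64.

€120,595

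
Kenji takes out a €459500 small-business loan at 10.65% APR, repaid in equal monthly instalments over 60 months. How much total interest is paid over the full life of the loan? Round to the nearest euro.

€135,138

Monthly rate = 10.65%/12 = 0.0088750; payment = 459,500 × 0.0088750 / (1 − (1+0.0088750)^−60) = €9,910.63.
Total paid = 60 × €9,910.63 = €594,637.80; interest = €594,637.80 − €459,500 = €135,137.80.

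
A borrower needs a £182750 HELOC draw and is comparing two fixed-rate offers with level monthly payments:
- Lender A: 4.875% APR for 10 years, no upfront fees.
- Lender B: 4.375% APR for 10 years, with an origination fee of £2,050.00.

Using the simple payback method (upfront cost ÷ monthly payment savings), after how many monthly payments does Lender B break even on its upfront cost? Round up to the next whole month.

Lender A: at 4.875% the monthly rate is 0.0040625, so the payment is 182,750 × 0.0040625 / (1 − 1.0040625^−120) = £1,927.20.
Lender B: monthly rate = 4.375%/12 = 0.0036458; payment = 182,750 × 0.0036458 / (1 − (1+0.0036458)^−120) = £1,883.00.
Monthly savings = £1,927.20 − £1,883.00 = £44.20.
Break-even = £2,050.00 / £44.20 = 46.38 → 47 months.

47 months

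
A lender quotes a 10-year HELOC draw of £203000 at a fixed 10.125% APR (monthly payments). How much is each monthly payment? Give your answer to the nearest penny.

At 10.125% the monthly rate is 0.0084375, so the payment is 203,000 × 0.0084375 / (1 − 1.0084375^−120) = £2,696.73.

£2,696.73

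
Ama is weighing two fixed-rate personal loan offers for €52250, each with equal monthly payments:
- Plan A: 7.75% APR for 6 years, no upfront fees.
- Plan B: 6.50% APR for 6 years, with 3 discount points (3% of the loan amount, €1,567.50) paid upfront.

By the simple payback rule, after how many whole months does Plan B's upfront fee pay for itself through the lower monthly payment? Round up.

Plan A: monthly rate = 7.75%/12 = 0.0064583; payment = 52,250 × 0.0064583 / (1 − (1+0.0064583)^−72) = €909.75.
Plan B: at 6.50% the monthly rate is 0.0054167, so the payment is 52,250 × 0.0054167 / (1 − 1.0054167^−72) = €878.32.
Monthly savings = €909.75 − €878.32 = €31.43.
Break-even = €1,567.50 / €31.43 = 49.87 → 50 months.

50 months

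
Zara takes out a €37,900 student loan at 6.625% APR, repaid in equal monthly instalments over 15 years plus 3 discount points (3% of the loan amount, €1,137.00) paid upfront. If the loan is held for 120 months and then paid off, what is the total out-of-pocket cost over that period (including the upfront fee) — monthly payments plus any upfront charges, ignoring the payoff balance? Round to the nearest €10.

Monthly rate = 6.625%/12 = 0.0055208; payment = 37,900 × 0.0055208 / (1 − (1+0.0055208)^−180) = €332.76.
Total outlay = 120 × €332.76 + €1,137.00 = €41,068.20.

€41,070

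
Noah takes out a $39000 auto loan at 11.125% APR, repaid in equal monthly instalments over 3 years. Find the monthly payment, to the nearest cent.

At 11.125% the monthly rate is 0.0092708, so the payment is 39,000 × 0.0092708 / (1 − 1.0092708^−36) = $1,279.12.

$1,279.12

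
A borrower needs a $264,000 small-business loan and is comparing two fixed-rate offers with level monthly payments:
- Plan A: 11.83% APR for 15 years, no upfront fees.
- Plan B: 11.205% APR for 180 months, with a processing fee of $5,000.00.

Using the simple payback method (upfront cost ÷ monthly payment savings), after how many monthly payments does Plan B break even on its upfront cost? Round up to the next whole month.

Plan A: monthly rate = 11.83%/12 = 0.0098583; payment = 264,000 × 0.0098583 / (1 − (1+0.0098583)^−180) = $3,139.63.
Plan B: monthly rate = 11.205%/12 = 0.0093375; payment = 264,000 × 0.0093375 / (1 − (1+0.0093375)^−180) = $3,034.69.
Monthly savings = $3,139.63 − $3,034.69 = $104.94.
Break-even = $5,000.00 / $104.94 = 47.65 → 48 months.

48 months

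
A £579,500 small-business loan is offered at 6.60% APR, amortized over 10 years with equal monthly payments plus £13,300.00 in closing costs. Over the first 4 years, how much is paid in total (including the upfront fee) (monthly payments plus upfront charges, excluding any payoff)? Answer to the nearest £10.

At 6.60% the monthly rate is 0.0055000, so the payment is 579,500 × 0.0055000 / (1 − 1.0055000^−120) = £6,609.63.
Total outlay = 48 × £6,609.63 + £13,300.00 = £330,562.24.

£330,560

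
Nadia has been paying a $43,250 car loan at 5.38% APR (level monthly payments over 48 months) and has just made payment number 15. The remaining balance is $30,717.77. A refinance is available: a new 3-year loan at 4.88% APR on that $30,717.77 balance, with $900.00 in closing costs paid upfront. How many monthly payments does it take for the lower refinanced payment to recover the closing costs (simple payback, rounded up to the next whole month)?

Current payment = 43,250 × 5.38%/12 / (1 − (1+0.0044833)^−48) = $1,003.48.
Refinanced payment = 30,717.77 × 0.0040667 / (1 − (1+0.0040667)^−36) = $918.99.
Monthly savings = $1,003.48 − $918.99 = $84.49.
Break-even = $900.00 / $84.49 = 10.65 → 11 months.

11 months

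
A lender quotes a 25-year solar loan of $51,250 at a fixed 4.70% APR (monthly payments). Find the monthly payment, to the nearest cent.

$290.71

At 4.70% the monthly rate is 0.0039167, so the payment is 51,250 × 0.0039167 / (1 − 1.0039167^−300) = $290.71.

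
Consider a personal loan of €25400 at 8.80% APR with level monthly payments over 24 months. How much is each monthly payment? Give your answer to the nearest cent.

€1,158.06

Monthly rate = 8.8%/12 = 0.0073333; payment = 25,400 × 0.0073333 / (1 − (1+0.0073333)^−24) = €1,158.06.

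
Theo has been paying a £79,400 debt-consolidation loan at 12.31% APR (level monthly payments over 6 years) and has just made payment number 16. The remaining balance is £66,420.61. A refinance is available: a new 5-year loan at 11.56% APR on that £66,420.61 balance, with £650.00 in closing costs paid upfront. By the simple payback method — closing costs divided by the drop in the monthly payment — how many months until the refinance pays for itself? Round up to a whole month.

7 months

Current payment = 79,400 × 12.31%/12 / (1 − (1+0.0102583)^−72) = £1,565.11.
Refinanced payment = 66,420.61 × 0.0096333 / (1 − (1+0.0096333)^−60) = £1,462.76.
Monthly savings = £1,565.11 − £1,462.76 = £102.35.
Break-even = £650.00 / £102.35 = 6.35 → 7 months.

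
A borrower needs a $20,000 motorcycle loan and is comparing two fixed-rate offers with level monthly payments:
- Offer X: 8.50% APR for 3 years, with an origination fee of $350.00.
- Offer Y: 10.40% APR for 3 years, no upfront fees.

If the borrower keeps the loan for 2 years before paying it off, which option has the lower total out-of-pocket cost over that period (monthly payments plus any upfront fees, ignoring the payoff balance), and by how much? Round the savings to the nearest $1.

Offer X by $76

Offer X: monthly rate = 8.5%/12 = 0.0070833; payment = 20,000 × 0.0070833 / (1 − (1+0.0070833)^−36) = $631.35.
Offer Y: monthly rate = 10.4%/12 = 0.0086667; payment = 20,000 × 0.0086667 / (1 − (1+0.0086667)^−36) = $649.11.
Over 24 months: Offer X costs 24 × $631.35 + $350.00 = $15,502.40; Offer Y costs 24 × $649.11 = $15,578.64.
Offer X is cheaper by $15,578.64 − $15,502.40 = $76.24.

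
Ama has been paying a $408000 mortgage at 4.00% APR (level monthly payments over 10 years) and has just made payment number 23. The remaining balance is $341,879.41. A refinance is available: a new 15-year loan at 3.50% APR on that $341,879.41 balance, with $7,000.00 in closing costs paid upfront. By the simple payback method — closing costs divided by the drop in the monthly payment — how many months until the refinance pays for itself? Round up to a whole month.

5 months

Current payment = 408,000 × 4%/12 / (1 − (1+0.0033333)^−120) = $4,130.80.
Refinanced payment = 341,879.41 × 0.0029167 / (1 − (1+0.0029167)^−180) = $2,444.04.
Monthly savings = $4,130.80 − $2,444.04 = $1,686.76.
Break-even = $7,000.00 / $1,686.76 = 4.15 → 5 months.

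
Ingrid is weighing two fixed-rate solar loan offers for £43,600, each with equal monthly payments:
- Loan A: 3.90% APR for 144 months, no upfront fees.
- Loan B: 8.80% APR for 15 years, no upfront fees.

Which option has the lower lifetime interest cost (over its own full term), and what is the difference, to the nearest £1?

Loan A: at 3.90% the monthly rate is 0.0032500, so the payment is 43,600 × 0.0032500 / (1 − 1.0032500^−144) = £379.62.
Total interest on Loan A = 144 × £379.62 − £43,600 = £11,065.28.
Loan B: monthly rate = 8.8%/12 = 0.0073333; payment = 43,600 × 0.0073333 / (1 − (1+0.0073333)^−180) = £437.05.
Total interest on Loan B = 180 × £437.05 − £43,600 = £35,069.00.
Loan A is lower by £24,003.72.

Loan A by £24,004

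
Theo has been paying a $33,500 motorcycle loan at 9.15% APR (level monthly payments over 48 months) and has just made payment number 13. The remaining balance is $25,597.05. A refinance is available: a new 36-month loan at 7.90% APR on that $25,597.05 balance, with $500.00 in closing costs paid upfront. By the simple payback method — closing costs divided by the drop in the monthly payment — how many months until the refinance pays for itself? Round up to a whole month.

15 months

Current payment = 33,500 × 9.15%/12 / (1 − (1+0.0076250)^−48) = $836.04.
Refinanced payment = 25,597.05 × 0.0065833 / (1 − (1+0.0065833)^−36) = $800.94.
Monthly savings = $836.04 − $800.94 = $35.10.
Break-even = $500.00 / $35.10 = 14.25 → 15 months.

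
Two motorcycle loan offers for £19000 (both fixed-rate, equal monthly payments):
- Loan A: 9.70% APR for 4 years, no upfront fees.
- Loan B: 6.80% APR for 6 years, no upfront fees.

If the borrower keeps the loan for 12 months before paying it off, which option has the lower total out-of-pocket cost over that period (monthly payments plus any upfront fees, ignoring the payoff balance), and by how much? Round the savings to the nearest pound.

Loan B by £1,885

Loan A: monthly rate = 9.7%/12 = 0.0080833; payment = 19,000 × 0.0080833 / (1 − (1+0.0080833)^−48) = £479.16.
Loan B: monthly rate = 6.8%/12 = 0.0056667; payment = 19,000 × 0.0056667 / (1 − (1+0.0056667)^−72) = £322.11.
Over 12 months: Loan A costs 12 × £479.16 = £5,749.92; Loan B costs 12 × £322.11 = £3,865.32.
Loan B is cheaper by £5,749.92 − £3,865.32 = £1,884.60.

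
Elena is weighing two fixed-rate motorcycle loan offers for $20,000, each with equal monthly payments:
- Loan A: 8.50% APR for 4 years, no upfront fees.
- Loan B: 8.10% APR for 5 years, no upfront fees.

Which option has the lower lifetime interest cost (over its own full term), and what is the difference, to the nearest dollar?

Loan A by $727

Loan A: monthly rate = 8.5%/12 = 0.0070833; payment = 20,000 × 0.0070833 / (1 − (1+0.0070833)^−48) = $492.97.
Total interest on Loan A = 48 × $492.97 − $20,000 = $3,662.56.
Loan B: at 8.10% the monthly rate is 0.0067500, so the payment is 20,000 × 0.0067500 / (1 − 1.0067500^−60) = $406.49.
Total interest on Loan B = 60 × $406.49 − $20,000 = $4,389.40.
Loan A is lower by $726.84.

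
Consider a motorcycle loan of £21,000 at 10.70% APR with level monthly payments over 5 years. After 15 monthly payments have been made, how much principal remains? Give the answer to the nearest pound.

£16,748

With monthly rate i = 10.7%/12 = 0.0089167, the balance after k of n payments is P · [(1+i)^n − (1+i)^k] / [(1+i)^n − 1].
(1+0.0089167)^60 = 1.70340447 and (1+0.0089167)^15 = 1.14242960, so the balance is 21,000 × (1.70340447 − 1.14242960) / (1.70340447 − 1) = £16,747.79.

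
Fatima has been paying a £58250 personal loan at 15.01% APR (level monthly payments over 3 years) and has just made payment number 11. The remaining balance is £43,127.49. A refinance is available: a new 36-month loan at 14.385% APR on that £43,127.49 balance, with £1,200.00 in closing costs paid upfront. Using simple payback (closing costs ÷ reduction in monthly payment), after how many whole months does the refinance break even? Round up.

Current payment = 58,250 × 15.01%/12 / (1 − (1+0.0125083)^−36) = £2,019.54.
Refinanced payment = 43,127.49 × 0.0119875 / (1 − (1+0.0119875)^−36) = £1,482.07.
Monthly savings = £2,019.54 − £1,482.07 = £537.47.
Break-even = £1,200.00 / £537.47 = 2.23 → 3 months.

3 months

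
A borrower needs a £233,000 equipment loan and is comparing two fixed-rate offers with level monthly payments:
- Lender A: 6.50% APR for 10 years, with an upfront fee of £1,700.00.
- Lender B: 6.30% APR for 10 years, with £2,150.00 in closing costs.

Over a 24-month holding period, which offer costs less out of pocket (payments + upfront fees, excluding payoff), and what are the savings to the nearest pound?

Lender A: monthly rate = 6.5%/12 = 0.0054167; payment = 233,000 × 0.0054167 / (1 − (1+0.0054167)^−120) = £2,645.67.
Lender B: at 6.30% the monthly rate is 0.0052500, so the payment is 233,000 × 0.0052500 / (1 − 1.0052500^−120) = £2,622.02.
Over 24 months: Lender A costs 24 × £2,645.67 + £1,700.00 = £65,196.08; Lender B costs 24 × £2,622.02 + £2,150.00 = £65,078.48.
Lender B is cheaper by £65,196.08 − £65,078.48 = £117.60.

Lender B by £118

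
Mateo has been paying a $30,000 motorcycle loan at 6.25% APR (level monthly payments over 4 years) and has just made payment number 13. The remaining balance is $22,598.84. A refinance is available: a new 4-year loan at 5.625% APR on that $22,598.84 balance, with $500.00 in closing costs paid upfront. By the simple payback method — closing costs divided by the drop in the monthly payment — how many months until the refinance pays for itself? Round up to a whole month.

3 months

Current payment = 30,000 × 6.25%/12 / (1 − (1+0.0052083)^−48) = $707.99.
Refinanced payment = 22,598.84 × 0.0046875 / (1 − (1+0.0046875)^−48) = $526.86.
Monthly savings = $707.99 − $526.86 = $181.13.
Break-even = $500.00 / $181.13 = 2.76 → 3 months.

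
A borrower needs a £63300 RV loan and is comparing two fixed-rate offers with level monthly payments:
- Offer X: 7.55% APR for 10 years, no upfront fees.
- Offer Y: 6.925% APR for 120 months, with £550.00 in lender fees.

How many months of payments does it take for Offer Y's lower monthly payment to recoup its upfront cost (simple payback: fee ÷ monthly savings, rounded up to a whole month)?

Offer X: monthly rate = 7.55%/12 = 0.0062917; payment = 63,300 × 0.0062917 / (1 − (1+0.0062917)^−120) = £753.04.
Offer Y: monthly rate = 6.925%/12 = 0.0057708; payment = 63,300 × 0.0057708 / (1 − (1+0.0057708)^−120) = £732.52.
Monthly savings = £753.04 − £732.52 = £20.52.
Break-even = £550.00 / £20.52 = 26.80 → 27 months.

27 months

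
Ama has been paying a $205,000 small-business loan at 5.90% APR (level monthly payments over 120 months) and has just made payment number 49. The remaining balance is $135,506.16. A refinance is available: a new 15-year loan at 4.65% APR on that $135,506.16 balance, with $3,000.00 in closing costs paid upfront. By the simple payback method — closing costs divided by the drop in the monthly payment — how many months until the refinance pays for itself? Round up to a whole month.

3 months

Current payment = 205,000 × 5.9%/12 / (1 − (1+0.0049167)^−120) = $2,265.64.
Refinanced payment = 135,506.16 × 0.0038750 / (1 − (1+0.0038750)^−180) = $1,047.03.
Monthly savings = $2,265.64 − $1,047.03 = $1,218.61.
Break-even = $3,000.00 / $1,218.61 = 2.46 → 3 months.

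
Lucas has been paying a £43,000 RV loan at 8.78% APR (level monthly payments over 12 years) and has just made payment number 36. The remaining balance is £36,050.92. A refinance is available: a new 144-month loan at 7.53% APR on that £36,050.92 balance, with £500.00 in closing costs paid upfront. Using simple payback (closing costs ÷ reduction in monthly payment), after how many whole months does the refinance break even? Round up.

Current payment = 43,000 × 8.78%/12 / (1 − (1+0.0073167)^−144) = £484.04.
Refinanced payment = 36,050.92 × 0.0062750 / (1 − (1+0.0062750)^−144) = £381.00.
Monthly savings = £484.04 − £381.00 = £103.04.
Break-even = £500.00 / £103.04 = 4.85 → 5 months.

5 months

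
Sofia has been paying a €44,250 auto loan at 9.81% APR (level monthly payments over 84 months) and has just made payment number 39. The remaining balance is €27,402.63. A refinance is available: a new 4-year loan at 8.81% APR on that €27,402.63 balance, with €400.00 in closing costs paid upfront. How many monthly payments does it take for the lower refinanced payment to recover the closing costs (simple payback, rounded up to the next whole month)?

8 months

Current payment = 44,250 × 9.81%/12 / (1 − (1+0.0081750)^−84) = €730.27.
Refinanced payment = 27,402.63 × 0.0073417 / (1 − (1+0.0073417)^−48) = €679.45.
Monthly savings = €730.27 − €679.45 = €50.82.
Break-even = €400.00 / €50.82 = 7.87 → 8 months.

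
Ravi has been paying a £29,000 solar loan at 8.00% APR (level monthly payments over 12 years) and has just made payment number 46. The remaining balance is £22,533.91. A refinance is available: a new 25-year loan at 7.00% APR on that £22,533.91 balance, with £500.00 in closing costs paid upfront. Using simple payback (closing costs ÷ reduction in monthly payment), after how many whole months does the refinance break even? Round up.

Current payment = 29,000 × 8%/12 / (1 − (1+0.0066667)^−144) = £313.91.
Refinanced payment = 22,533.91 × 0.0058333 / (1 − (1+0.0058333)^−300) = £159.26.
Monthly savings = £313.91 − £159.26 = £154.65.
Break-even = £500.00 / £154.65 = 3.23 → 4 months.

4 months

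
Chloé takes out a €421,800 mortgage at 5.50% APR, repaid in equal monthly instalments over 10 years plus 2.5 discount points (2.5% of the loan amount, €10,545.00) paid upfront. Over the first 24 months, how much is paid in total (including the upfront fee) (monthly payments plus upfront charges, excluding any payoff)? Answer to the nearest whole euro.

€120,408

At 5.50% the monthly rate is 0.0045833, so the payment is 421,800 × 0.0045833 / (1 − 1.0045833^−120) = €4,577.64.
Total outlay = 24 × €4,577.64 + €10,545.00 = €120,408.36.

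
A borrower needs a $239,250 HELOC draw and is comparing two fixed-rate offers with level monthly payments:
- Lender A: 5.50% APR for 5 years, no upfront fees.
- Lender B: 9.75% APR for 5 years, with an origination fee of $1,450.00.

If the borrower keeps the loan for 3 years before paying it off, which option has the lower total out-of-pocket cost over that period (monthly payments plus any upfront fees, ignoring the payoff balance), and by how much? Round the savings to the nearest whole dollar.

Lender A by $18,875

Lender A: monthly rate = 5.5%/12 = 0.0045833; payment = 239,250 × 0.0045833 / (1 − (1+0.0045833)^−60) = $4,569.95.
Lender B: at 9.75% the monthly rate is 0.0081250, so the payment is 239,250 × 0.0081250 / (1 − 1.0081250^−60) = $5,053.98.
Over 36 months: Lender A costs 36 × $4,569.95 = $164,518.20; Lender B costs 36 × $5,053.98 + $1,450.00 = $183,393.28.
Lender A is cheaper by $183,393.28 − $164,518.20 = $18,875.08.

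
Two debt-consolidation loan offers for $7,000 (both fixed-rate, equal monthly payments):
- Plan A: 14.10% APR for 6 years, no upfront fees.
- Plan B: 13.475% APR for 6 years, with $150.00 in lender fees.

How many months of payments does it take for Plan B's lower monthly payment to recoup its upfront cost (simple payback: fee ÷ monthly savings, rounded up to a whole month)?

65 months

Plan A: at 14.10% the monthly rate is 0.0117500, so the payment is 7,000 × 0.0117500 / (1 − 1.0117500^−72) = $144.62.
Plan B: monthly rate = 13.475%/12 = 0.0112292; payment = 7,000 × 0.0112292 / (1 − (1+0.0112292)^−72) = $142.28.
Monthly savings = $144.62 − $142.28 = $2.34.
Break-even = $150.00 / $2.34 = 64.10 → 65 months.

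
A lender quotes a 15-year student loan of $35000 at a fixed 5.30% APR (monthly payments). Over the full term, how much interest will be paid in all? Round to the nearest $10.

Monthly rate = 5.3%/12 = 0.0044167; payment = 35,000 × 0.0044167 / (1 − (1+0.0044167)^−180) = $282.28.
Total paid = 180 × $282.28 = $50,810.40; interest = $50,810.40 − $35,000 = $15,810.40.

$15,810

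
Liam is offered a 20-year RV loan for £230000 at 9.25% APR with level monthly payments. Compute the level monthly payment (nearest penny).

£2,106.49

At 9.25% the monthly rate is 0.0077083, so the payment is 230,000 × 0.0077083 / (1 − 1.0077083^−240) = £2,106.49.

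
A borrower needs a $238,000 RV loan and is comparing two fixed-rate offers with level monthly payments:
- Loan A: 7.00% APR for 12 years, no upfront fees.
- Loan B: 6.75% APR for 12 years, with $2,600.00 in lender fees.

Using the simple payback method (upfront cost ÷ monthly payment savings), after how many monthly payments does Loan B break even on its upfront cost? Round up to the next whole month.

Loan A: monthly rate = 7%/12 = 0.0058333; payment = 238,000 × 0.0058333 / (1 − (1+0.0058333)^−144) = $2,447.55.
Loan B: at 6.75% the monthly rate is 0.0056250, so the payment is 238,000 × 0.0056250 / (1 − 1.0056250^−144) = $2,415.94.
Monthly savings = $2,447.55 − $2,415.94 = $31.61.
Break-even = $2,600.00 / $31.61 = 82.25 → 83 months.

83 months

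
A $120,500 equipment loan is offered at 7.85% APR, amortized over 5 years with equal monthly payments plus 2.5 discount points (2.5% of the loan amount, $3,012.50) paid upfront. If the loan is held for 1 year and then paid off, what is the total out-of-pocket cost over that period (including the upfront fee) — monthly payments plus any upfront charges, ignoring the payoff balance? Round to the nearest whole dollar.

At 7.85% the monthly rate is 0.0065417, so the payment is 120,500 × 0.0065417 / (1 − 1.0065417^−60) = $2,434.66.
Total outlay = 12 × $2,434.66 + $3,012.50 = $32,228.42.

$32,228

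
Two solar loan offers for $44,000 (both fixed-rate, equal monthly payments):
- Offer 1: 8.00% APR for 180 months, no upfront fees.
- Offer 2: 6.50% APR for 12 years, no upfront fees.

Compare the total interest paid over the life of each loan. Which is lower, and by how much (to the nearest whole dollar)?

Offer 2 by $12,206

Offer 1: at 8.00% the monthly rate is 0.0066667, so the payment is 44,000 × 0.0066667 / (1 − 1.0066667^−180) = $420.49.
Total interest on Offer 1 = 180 × $420.49 − $44,000 = $31,688.20.
Offer 2: monthly rate = 6.5%/12 = 0.0054167; payment = 44,000 × 0.0054167 / (1 − (1+0.0054167)^−144) = $440.85.
Total interest on Offer 2 = 144 × $440.85 − $44,000 = $19,482.40.
Offer 2 is lower by $12,205.80.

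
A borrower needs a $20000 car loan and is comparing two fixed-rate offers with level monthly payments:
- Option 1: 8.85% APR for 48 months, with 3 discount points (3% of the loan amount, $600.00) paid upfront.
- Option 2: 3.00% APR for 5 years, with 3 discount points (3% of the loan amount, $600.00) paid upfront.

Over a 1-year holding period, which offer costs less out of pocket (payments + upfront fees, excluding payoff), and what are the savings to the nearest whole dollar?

Option 2 by $1,643

Option 1: at 8.85% the monthly rate is 0.0073750, so the payment is 20,000 × 0.0073750 / (1 − 1.0073750^−48) = $496.28.
Option 2: at 3.00% the monthly rate is 0.0025000, so the payment is 20,000 × 0.0025000 / (1 − 1.0025000^−60) = $359.37.
Over 12 months: Option 1 costs 12 × $496.28 + $600.00 = $6,555.36; Option 2 costs 12 × $359.37 + $600.00 = $4,912.44.
Option 2 is cheaper by $6,555.36 − $4,912.44 = $1,642.92.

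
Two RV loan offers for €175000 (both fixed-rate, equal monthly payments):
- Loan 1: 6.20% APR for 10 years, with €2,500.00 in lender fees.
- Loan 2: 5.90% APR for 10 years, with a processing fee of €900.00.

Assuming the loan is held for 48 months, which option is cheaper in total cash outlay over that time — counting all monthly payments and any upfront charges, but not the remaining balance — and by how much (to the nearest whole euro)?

Loan 1: at 6.20% the monthly rate is 0.0051667, so the payment is 175,000 × 0.0051667 / (1 − 1.0051667^−120) = €1,960.48.
Loan 2: monthly rate = 5.9%/12 = 0.0049167; payment = 175,000 × 0.0049167 / (1 − (1+0.0049167)^−120) = €1,934.08.
Over 48 months: Loan 1 costs 48 × €1,960.48 + €2,500.00 = €96,603.04; Loan 2 costs 48 × €1,934.08 + €900.00 = €93,735.84.
Loan 2 is cheaper by €96,603.04 − €93,735.84 = €2,867.20.

Loan 2 by €2,867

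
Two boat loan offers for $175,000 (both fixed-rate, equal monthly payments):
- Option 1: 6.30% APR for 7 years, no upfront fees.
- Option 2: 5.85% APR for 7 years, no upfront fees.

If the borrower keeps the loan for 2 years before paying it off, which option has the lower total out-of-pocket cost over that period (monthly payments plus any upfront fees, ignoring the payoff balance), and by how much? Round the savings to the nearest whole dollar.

Option 1: monthly rate = 6.3%/12 = 0.0052500; payment = 175,000 × 0.0052500 / (1 − (1+0.0052500)^−84) = $2,581.74.
Option 2: at 5.85% the monthly rate is 0.0048750, so the payment is 175,000 × 0.0048750 / (1 − 1.0048750^−84) = $2,543.93.
Over 24 months: Option 1 costs 24 × $2,581.74 = $61,961.76; Option 2 costs 24 × $2,543.93 = $61,054.32.
Option 2 is cheaper by $61,961.76 − $61,054.32 = $907.44.

Option 2 by $907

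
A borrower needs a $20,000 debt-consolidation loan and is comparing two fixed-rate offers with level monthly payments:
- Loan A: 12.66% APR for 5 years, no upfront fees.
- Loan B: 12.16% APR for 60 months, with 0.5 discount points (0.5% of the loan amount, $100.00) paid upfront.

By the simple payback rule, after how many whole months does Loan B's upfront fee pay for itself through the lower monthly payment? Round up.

20 months

Loan A: at 12.66% the monthly rate is 0.0105500, so the payment is 20,000 × 0.0105500 / (1 − 1.0105500^−60) = $451.59.
Loan B: at 12.16% the monthly rate is 0.0101333, so the payment is 20,000 × 0.0101333 / (1 − 1.0101333^−60) = $446.51.
Monthly savings = $451.59 − $446.51 = $5.08.
Break-even = $100.00 / $5.08 = 19.69 → 20 months.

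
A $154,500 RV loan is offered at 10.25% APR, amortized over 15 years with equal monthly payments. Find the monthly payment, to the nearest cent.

At 10.25% the monthly rate is 0.0085417, so the payment is 154,500 × 0.0085417 / (1 − 1.0085417^−180) = $1,683.97.

$1,683.97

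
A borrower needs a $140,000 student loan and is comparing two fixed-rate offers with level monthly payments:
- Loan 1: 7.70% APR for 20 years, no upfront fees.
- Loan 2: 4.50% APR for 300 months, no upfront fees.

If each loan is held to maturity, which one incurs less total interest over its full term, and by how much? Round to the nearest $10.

Loan 2 by $41,350

Loan 1: monthly rate = 7.7%/12 = 0.0064167; payment = 140,000 × 0.0064167 / (1 − (1+0.0064167)^−240) = $1,145.01.
Total interest on Loan 1 = 240 × $1,145.01 − $140,000 = $134,802.40.
Loan 2: monthly rate = 4.5%/12 = 0.0037500; payment = 140,000 × 0.0037500 / (1 − (1+0.0037500)^−300) = $778.17.
Total interest on Loan 2 = 300 × $778.17 − $140,000 = $93,451.00.
Loan 2 is lower by $41,351.40.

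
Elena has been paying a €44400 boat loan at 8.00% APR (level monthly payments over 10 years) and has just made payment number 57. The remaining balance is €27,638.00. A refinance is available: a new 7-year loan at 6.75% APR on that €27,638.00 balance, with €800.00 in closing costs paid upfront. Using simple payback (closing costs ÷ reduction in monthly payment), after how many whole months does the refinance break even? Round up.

7 months

Current payment = 44,400 × 8%/12 / (1 − (1+0.0066667)^−120) = €538.69.
Refinanced payment = 27,638.00 × 0.0056250 / (1 − (1+0.0056250)^−84) = €413.76.
Monthly savings = €538.69 − €413.76 = €124.93.
Break-even = €800.00 / €124.93 = 6.40 → 7 months.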